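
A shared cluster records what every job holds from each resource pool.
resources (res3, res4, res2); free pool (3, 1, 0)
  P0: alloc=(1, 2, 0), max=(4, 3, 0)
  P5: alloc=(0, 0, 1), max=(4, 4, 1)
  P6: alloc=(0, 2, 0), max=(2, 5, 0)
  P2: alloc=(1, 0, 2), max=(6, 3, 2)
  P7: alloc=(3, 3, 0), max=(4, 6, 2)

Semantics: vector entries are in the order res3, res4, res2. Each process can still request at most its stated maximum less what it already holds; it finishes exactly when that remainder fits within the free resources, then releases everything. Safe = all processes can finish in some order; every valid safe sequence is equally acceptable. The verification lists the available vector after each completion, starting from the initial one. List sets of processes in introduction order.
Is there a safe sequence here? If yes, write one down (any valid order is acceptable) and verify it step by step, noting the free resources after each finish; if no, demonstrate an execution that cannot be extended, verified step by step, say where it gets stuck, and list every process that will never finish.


UNSAFE.
Key observation: after P0, P6, P5 the pool peaks at (4, 5, 1), and each blocked process is short somewhere: P2 on res3; P7 on res2.
Going as far as possible: P0, P6, P5; after that, nothing fits. Walking it through:
  pool = (3, 1, 0)
  P0: need (3, 1, 0) fits (3, 1, 0); releases (1, 2, 0), pool now (4, 3, 0)
  P6: need (2, 3, 0) fits (4, 3, 0); releases (0, 2, 0), pool now (4, 5, 0)
  P5: need (4, 4, 0) fits (4, 5, 0); releases (0, 0, 1), pool now (4, 5, 1)
  blocked: P2 wants (5, 3, 0), pool (4, 5, 1) — not enough res3
  blocked: P7 wants (1, 3, 2), pool (4, 5, 1) — not enough res2
Never able to finish: P2 and P7.


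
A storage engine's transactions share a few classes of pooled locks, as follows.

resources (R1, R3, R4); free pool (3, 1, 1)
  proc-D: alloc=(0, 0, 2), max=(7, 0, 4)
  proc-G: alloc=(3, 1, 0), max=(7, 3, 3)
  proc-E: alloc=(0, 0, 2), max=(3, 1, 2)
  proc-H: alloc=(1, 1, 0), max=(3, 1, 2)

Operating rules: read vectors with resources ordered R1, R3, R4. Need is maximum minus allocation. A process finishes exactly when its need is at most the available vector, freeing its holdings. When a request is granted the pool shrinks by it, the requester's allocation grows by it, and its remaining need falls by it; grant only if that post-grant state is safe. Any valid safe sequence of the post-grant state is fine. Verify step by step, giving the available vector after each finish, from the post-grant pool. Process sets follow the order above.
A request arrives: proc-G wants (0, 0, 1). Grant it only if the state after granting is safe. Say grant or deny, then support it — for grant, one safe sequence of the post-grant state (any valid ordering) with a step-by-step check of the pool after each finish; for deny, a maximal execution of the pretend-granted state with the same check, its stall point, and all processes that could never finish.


GRANT. The post-grant state is safe; one safe sequence: proc-E, proc-H, proc-G, proc-D.
Key observation: granting shrinks the pool to (3, 1, 0), yet proc-E still fits and the chain goes through.
Check on the post-grant state, step by step:
  pool = (3, 1, 0)
  proc-E: need (3, 1, 0) fits (3, 1, 0); releases (0, 0, 2), pool now (3, 1, 2)
  proc-H: need (2, 0, 2) fits (3, 1, 2); releases (1, 1, 0), pool now (4, 2, 2)
  proc-G: need (4, 2, 2) fits (4, 2, 2); releases (3, 1, 1), pool now (7, 3, 3)
  proc-D: need (7, 0, 2) fits (7, 3, 3); releases (0, 0, 2), pool now (7, 3, 5)


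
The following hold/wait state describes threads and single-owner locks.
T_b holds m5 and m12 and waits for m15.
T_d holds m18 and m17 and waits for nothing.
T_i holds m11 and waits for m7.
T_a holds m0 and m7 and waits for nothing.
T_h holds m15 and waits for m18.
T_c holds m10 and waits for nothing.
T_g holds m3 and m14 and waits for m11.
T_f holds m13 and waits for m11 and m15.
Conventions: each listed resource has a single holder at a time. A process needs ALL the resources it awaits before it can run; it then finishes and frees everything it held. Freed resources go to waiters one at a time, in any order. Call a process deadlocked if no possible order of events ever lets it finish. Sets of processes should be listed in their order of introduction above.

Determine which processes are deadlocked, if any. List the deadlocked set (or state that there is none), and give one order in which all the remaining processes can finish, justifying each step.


No process is deadlocked.
Key observation: every chain of waits terminates; starting from the processes that wait on nothing, all the rest unlock in turn.
A valid finishing order for the others: T_d, T_a, T_h, T_c, T_b, T_i, T_g, T_f.
Walking it through:
  T_d: no waits; runs immediately, freeing m18 and m17
  T_a: no waits; runs immediately, freeing m0 and m7
  run T_h (all its waits — m18 — are resolved); releases m15
  T_c: no waits; runs immediately, freeing m10
  run T_b (all its waits — m15 — are resolved); releases m5 and m12
  run T_i (all its waits — m7 — are resolved); releases m11
  run T_g (all its waits — m11 — are resolved); releases m3 and m14
  run T_f (all its waits — m11 and m15 — are resolved); releases m13


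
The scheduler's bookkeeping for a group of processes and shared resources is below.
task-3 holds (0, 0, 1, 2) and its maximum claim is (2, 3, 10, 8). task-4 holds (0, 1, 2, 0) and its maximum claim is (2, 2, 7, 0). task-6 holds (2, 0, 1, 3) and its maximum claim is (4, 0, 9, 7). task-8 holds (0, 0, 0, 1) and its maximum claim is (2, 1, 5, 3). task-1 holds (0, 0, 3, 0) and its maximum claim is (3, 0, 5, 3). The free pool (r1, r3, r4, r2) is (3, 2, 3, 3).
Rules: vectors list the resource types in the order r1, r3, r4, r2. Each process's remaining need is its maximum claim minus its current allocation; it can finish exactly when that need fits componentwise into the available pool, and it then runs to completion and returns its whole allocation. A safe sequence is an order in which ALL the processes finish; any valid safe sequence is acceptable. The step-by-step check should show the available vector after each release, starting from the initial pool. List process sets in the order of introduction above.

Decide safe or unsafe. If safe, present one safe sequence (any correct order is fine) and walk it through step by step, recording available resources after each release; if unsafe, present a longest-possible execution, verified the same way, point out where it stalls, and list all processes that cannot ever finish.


SAFE, for example via the order task-1, task-4, task-8, task-6, task-3.
Key observation: the first exact fit in this order is task-1 — it needs (3, 0, 2, 3) with (3, 2, 3, 3) free, meeting a requested resource to the last unit.
Verifying each step:
  pool = (3, 2, 3, 3)
  task-1: need (3, 0, 2, 3) fits (3, 2, 3, 3); releases (0, 0, 3, 0), pool now (3, 2, 6, 3)
  task-4: need (2, 1, 5, 0) fits (3, 2, 6, 3); releases (0, 1, 2, 0), pool now (3, 3, 8, 3)
  task-8: need (2, 1, 5, 2) fits (3, 3, 8, 3); releases (0, 0, 0, 1), pool now (3, 3, 8, 4)
  task-6: need (2, 0, 8, 4) fits (3, 3, 8, 4); releases (2, 0, 1, 3), pool now (5, 3, 9, 7)
  task-3: need (2, 3, 9, 6) fits (5, 3, 9, 7); releases (0, 0, 1, 2), pool now (5, 3, 10, 9)


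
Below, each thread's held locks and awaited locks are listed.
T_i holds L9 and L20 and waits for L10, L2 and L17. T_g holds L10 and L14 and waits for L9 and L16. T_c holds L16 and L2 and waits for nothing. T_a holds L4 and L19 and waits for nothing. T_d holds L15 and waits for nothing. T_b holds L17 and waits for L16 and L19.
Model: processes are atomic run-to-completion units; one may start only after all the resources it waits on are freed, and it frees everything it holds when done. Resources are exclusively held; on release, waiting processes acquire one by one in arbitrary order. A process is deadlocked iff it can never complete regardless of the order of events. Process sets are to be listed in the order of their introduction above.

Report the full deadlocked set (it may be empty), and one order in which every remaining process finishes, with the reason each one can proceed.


Deadlocked: T_i and T_g.
Key observation: nobody on the ring T_i -> T_g -> T_i can start until another member finishes, which never happens; no other process is dragged down with it.
The rest can finish in the order T_c, T_a, T_d, T_b.
Check, step by step:
  T_c waits on nothing -> runs at once and releases L16 and L2
  T_a waits on nothing -> runs at once and releases L4 and L19
  T_d waits on nothing -> runs at once and releases L15
  T_b: everything it awaited (L16 and L19) is free; runs, freeing L17


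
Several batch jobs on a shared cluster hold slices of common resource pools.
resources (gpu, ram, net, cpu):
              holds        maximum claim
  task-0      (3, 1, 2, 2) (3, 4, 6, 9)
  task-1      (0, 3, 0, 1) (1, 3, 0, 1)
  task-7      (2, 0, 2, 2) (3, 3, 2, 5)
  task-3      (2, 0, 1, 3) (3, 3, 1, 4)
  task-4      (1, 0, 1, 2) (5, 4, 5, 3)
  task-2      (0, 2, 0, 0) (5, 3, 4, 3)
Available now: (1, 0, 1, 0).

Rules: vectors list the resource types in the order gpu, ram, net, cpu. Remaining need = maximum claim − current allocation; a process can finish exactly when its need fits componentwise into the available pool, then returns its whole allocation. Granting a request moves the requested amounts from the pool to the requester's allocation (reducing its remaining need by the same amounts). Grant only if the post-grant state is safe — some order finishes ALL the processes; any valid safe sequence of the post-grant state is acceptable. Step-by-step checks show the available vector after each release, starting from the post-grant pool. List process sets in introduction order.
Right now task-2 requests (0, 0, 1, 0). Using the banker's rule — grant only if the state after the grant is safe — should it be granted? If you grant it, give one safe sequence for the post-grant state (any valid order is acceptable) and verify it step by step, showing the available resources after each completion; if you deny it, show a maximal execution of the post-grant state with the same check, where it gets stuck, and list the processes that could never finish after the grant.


GRANT: granting preserves safety; a valid post-grant sequence is task-1, task-3, task-7, task-2, task-4, task-0.
Key observation: post-grant, (1, 0, 0, 0) remains, and an order beginning with task-1 completes everyone.
Verifying the post-grant state step by step:
  pool = (1, 0, 0, 0)
  task-1 needs (1, 0, 0, 0) <= (1, 0, 0, 0) -> finishes; pool += (0, 3, 0, 1) = (1, 3, 0, 1)
  task-3 needs (1, 3, 0, 1) <= (1, 3, 0, 1) -> finishes; pool += (2, 0, 1, 3) = (3, 3, 1, 4)
  task-7 needs (1, 3, 0, 3) <= (3, 3, 1, 4) -> finishes; pool += (2, 0, 2, 2) = (5, 3, 3, 6)
  task-2 needs (5, 1, 3, 3) <= (5, 3, 3, 6) -> finishes; pool += (0, 2, 1, 0) = (5, 5, 4, 6)
  task-4 needs (4, 4, 4, 1) <= (5, 5, 4, 6) -> finishes; pool += (1, 0, 1, 2) = (6, 5, 5, 8)
  task-0 needs (0, 3, 4, 7) <= (6, 5, 5, 8) -> finishes; pool += (3, 1, 2, 2) = (9, 6, 7, 10)


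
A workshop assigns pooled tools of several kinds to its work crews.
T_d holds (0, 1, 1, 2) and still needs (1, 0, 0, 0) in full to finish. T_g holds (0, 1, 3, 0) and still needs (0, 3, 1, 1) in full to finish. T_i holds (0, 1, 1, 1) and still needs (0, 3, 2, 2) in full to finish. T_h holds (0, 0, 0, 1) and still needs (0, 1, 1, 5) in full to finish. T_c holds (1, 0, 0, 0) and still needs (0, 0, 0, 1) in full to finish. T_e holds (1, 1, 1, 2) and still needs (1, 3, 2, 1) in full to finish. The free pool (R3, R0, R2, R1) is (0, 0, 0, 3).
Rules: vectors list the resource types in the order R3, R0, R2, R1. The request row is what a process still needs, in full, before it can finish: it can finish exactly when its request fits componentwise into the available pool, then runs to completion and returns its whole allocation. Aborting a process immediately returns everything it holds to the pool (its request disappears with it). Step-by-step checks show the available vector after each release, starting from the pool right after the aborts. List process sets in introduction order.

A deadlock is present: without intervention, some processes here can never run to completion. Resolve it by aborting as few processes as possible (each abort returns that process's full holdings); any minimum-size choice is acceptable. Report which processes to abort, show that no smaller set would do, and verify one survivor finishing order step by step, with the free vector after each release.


Abort T_g and T_e.
Key observation: T_i had no path to completion before; after the abort of T_g and T_e ((1, 2, 4, 2) returned), step 4 is where it fits.
No one abort is enough; case by case: T_d alone leaves T_g blocked (short on R0); T_g alone leaves T_i blocked (short on R0); T_i alone leaves T_g blocked (short on R0); T_h alone leaves T_g blocked (short on R0); T_c alone leaves T_g blocked (short on R0); T_e alone leaves T_g blocked (short on R0).
One survivor order: T_d, T_c, T_h, T_i. Verifying each step (post-abort pool first):
  pool = (1, 2, 4, 5)
  T_d needs (1, 0, 0, 0) <= (1, 2, 4, 5) -> finishes; pool += (0, 1, 1, 2) = (1, 3, 5, 7)
  T_c needs (0, 0, 0, 1) <= (1, 3, 5, 7) -> finishes; pool += (1, 0, 0, 0) = (2, 3, 5, 7)
  T_h needs (0, 1, 1, 5) <= (2, 3, 5, 7) -> finishes; pool += (0, 0, 0, 1) = (2, 3, 5, 8)
  T_i needs (0, 3, 2, 2) <= (2, 3, 5, 8) -> finishes; pool += (0, 1, 1, 1) = (2, 4, 6, 9)


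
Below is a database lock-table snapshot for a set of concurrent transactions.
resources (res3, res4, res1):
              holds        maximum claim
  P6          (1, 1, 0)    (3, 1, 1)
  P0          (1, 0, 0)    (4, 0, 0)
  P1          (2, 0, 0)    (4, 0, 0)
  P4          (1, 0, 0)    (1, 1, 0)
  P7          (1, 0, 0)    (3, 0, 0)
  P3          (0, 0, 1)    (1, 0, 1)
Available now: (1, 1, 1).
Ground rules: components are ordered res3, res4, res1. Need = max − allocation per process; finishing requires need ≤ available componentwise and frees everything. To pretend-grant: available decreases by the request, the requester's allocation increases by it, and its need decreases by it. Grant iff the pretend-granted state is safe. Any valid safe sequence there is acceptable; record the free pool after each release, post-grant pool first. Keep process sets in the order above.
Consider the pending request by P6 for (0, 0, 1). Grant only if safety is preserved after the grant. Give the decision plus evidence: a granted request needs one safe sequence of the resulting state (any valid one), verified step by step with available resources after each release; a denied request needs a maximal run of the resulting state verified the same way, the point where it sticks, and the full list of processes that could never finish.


GRANT — the state after the grant stays safe, e.g. via P3, P4, P7, P0, P6, P1.
Key observation: even at the reduced pool (1, 1, 0), P3 fits immediately, so safety survives the grant.
Verifying the post-grant state step by step:
  pool = (1, 1, 0)
  P3: need (1, 0, 0) fits (1, 1, 0); releases (0, 0, 1), pool now (1, 1, 1)
  P4: need (0, 1, 0) fits (1, 1, 1); releases (1, 0, 0), pool now (2, 1, 1)
  P7: need (2, 0, 0) fits (2, 1, 1); releases (1, 0, 0), pool now (3, 1, 1)
  P0: need (3, 0, 0) fits (3, 1, 1); releases (1, 0, 0), pool now (4, 1, 1)
  P6: need (2, 0, 0) fits (4, 1, 1); releases (1, 1, 1), pool now (5, 2, 2)
  P1: need (2, 0, 0) fits (5, 2, 2); releases (2, 0, 0), pool now (7, 2, 2)


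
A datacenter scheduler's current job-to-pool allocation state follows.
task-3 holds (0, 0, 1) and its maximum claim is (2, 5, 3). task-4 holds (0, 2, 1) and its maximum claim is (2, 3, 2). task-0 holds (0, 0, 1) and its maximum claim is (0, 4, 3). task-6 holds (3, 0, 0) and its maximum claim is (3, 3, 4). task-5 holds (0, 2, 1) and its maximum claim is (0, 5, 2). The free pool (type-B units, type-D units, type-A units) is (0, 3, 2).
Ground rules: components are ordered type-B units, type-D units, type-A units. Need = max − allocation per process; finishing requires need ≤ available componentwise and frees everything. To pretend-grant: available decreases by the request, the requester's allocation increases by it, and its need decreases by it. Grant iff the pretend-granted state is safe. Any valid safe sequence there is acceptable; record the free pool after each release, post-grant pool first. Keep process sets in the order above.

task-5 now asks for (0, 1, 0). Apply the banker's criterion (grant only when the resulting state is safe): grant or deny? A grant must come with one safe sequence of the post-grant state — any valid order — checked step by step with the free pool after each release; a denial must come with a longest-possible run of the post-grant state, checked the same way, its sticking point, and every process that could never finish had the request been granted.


GRANT. The post-grant state is safe; one safe sequence: task-5, task-0, task-6, task-4, task-3.
Key observation: post-grant, (0, 2, 2) remains, and an order beginning with task-5 completes everyone.
Check on the post-grant state, step by step:
  pool = (0, 2, 2)
  task-5 needs (0, 2, 1) <= (0, 2, 2) -> finishes; pool += (0, 3, 1) = (0, 5, 3)
  task-0 needs (0, 4, 2) <= (0, 5, 3) -> finishes; pool += (0, 0, 1) = (0, 5, 4)
  task-6 needs (0, 3, 4) <= (0, 5, 4) -> finishes; pool += (3, 0, 0) = (3, 5, 4)
  task-4 needs (2, 1, 1) <= (3, 5, 4) -> finishes; pool += (0, 2, 1) = (3, 7, 5)
  task-3 needs (2, 5, 2) <= (3, 7, 5) -> finishes; pool += (0, 0, 1) = (3, 7, 6)


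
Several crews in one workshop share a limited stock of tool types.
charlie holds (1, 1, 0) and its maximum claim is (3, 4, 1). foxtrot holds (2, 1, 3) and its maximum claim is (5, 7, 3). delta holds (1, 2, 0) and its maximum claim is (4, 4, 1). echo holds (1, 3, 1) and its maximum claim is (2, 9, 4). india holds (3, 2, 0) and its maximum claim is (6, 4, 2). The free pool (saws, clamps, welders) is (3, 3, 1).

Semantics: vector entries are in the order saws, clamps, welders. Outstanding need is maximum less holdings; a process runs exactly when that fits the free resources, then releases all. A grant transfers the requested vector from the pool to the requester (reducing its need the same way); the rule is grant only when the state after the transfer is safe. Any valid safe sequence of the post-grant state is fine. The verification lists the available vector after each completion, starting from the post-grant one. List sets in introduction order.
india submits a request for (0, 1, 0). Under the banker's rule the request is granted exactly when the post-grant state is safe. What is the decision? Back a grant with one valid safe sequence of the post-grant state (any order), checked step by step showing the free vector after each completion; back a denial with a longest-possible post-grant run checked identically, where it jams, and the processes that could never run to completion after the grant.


DENY — the pretend-granted state is unsafe.
Key observation: after delta, charlie the pool peaks at (5, 5, 1), and each blocked process is short somewhere: foxtrot on clamps; echo on clamps, welders; india on welders.
Pretend the grant happened; the run delta, charlie goes as far as possible. Check, step by step:
  pool = (3, 2, 1)
  delta: need (3, 2, 1) fits (3, 2, 1); releases (1, 2, 0), pool now (4, 4, 1)
  charlie: need (2, 3, 1) fits (4, 4, 1); releases (1, 1, 0), pool now (5, 5, 1)
  foxtrot cannot run: need (3, 6, 0) vs free (5, 5, 1) (insufficient clamps)
  echo cannot run: need (1, 6, 3) vs free (5, 5, 1) (insufficient clamps and welders)
  india cannot run: need (3, 1, 2) vs free (5, 5, 1) (insufficient welders)
Post-grant, the permanently blocked set is foxtrot, echo and india.


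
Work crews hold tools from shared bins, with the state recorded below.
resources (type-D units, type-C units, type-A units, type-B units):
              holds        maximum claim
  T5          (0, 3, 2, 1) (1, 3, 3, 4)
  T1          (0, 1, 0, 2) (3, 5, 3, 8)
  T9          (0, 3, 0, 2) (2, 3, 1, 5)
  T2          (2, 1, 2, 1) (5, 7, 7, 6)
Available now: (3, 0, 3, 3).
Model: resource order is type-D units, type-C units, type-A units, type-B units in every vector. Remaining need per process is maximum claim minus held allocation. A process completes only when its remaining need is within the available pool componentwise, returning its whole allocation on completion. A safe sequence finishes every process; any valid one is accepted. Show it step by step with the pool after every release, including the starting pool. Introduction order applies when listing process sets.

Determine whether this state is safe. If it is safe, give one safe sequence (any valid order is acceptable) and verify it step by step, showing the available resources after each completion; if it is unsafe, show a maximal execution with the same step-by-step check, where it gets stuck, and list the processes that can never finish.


SAFE, for example via the order T9, T5, T2, T1.
Key observation: T9 marks the first exact bind of the order: its need (2, 0, 1, 3) fits the free (3, 0, 3, 3) with zero slack on a requested resource.
Walking it through:
  pool = (3, 0, 3, 3)
  run T9 (needs (2, 0, 1, 3), free (3, 0, 3, 3)); after release of (0, 3, 0, 2) the pool is (3, 3, 3, 5)
  run T5 (needs (1, 0, 1, 3), free (3, 3, 3, 5)); after release of (0, 3, 2, 1) the pool is (3, 6, 5, 6)
  run T2 (needs (3, 6, 5, 5), free (3, 6, 5, 6)); after release of (2, 1, 2, 1) the pool is (5, 7, 7, 7)
  run T1 (needs (3, 4, 3, 6), free (5, 7, 7, 7)); after release of (0, 1, 0, 2) the pool is (5, 8, 7, 9)


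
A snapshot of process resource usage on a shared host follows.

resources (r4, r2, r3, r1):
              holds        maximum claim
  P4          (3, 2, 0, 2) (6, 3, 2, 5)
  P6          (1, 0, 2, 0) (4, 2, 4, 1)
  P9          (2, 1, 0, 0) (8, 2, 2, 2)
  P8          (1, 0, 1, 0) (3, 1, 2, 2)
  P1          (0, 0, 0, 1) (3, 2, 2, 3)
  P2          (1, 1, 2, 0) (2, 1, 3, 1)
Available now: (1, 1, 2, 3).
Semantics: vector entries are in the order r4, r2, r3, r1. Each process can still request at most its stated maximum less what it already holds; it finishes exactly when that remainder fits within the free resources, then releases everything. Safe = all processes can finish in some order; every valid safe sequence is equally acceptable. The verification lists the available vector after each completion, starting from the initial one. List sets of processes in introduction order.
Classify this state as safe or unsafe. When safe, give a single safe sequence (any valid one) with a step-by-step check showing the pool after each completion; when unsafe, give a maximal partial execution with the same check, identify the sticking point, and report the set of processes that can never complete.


SAFE — a valid safe sequence is P2, P8, P1, P4, P9, P6.
Key observation: P2 marks the first exact bind of the order: its need (1, 0, 1, 1) fits the free (1, 1, 2, 3) with zero slack on a requested resource.
Walking it through:
  pool = (1, 1, 2, 3)
  run P2 (needs (1, 0, 1, 1), free (1, 1, 2, 3)); after release of (1, 1, 2, 0) the pool is (2, 2, 4, 3)
  run P8 (needs (2, 1, 1, 2), free (2, 2, 4, 3)); after release of (1, 0, 1, 0) the pool is (3, 2, 5, 3)
  run P1 (needs (3, 2, 2, 2), free (3, 2, 5, 3)); after release of (0, 0, 0, 1) the pool is (3, 2, 5, 4)
  run P4 (needs (3, 1, 2, 3), free (3, 2, 5, 4)); after release of (3, 2, 0, 2) the pool is (6, 4, 5, 6)
  run P9 (needs (6, 1, 2, 2), free (6, 4, 5, 6)); after release of (2, 1, 0, 0) the pool is (8, 5, 5, 6)
  run P6 (needs (3, 2, 2, 1), free (8, 5, 5, 6)); after release of (1, 0, 2, 0) the pool is (9, 5, 7, 6)


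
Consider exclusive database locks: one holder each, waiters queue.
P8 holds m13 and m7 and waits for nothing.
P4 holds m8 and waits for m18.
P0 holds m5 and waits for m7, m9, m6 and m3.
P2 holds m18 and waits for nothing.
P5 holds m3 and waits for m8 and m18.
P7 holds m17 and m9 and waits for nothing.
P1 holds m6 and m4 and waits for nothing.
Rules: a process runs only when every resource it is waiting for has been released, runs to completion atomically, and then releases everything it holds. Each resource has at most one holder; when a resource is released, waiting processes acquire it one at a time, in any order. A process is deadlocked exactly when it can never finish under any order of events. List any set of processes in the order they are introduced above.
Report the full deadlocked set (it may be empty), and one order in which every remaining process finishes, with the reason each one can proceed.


No process is deadlocked.
Key observation: all waits point, directly or indirectly, at processes that can finish, so nothing is permanently blocked.
One completion order for the rest: P2, P1, P4, P7, P5, P8, P0.
Step-by-step check:
  P2: no waits; runs immediately, freeing m18
  P1: no waits; runs immediately, freeing m6 and m4
  P4 waits on m18 — all released -> runs and releases m8
  P7: no waits; runs immediately, freeing m17 and m9
  P5 waits on m8 and m18 — all released -> runs and releases m3
  P8: no waits; runs immediately, freeing m13 and m7
  P0 waits on m7, m9, m6 and m3 — all released -> runs and releases m5


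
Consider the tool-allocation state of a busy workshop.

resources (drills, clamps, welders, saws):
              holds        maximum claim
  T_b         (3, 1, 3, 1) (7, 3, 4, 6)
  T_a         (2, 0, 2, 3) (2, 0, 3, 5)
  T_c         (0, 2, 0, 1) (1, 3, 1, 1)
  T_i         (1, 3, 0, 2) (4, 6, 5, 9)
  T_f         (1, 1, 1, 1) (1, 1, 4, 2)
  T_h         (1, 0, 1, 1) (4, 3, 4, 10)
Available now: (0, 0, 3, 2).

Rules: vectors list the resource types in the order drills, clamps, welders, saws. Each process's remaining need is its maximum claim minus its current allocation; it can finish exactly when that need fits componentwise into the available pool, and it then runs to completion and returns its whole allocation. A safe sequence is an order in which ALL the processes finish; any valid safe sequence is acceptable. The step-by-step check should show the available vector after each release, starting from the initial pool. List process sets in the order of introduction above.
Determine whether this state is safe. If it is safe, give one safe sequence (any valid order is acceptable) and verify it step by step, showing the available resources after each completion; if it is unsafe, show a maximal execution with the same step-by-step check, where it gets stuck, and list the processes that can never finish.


SAFE — a valid safe sequence is T_f, T_a, T_c, T_i, T_b, T_h.
Key observation: T_f is the earliest step where a requested resource binds exactly: need (0, 0, 3, 1), pool (0, 0, 3, 2) at its turn.
Step-by-step check:
  pool = (0, 0, 3, 2)
  run T_f (needs (0, 0, 3, 1), free (0, 0, 3, 2)); after release of (1, 1, 1, 1) the pool is (1, 1, 4, 3)
  run T_a (needs (0, 0, 1, 2), free (1, 1, 4, 3)); after release of (2, 0, 2, 3) the pool is (3, 1, 6, 6)
  run T_c (needs (1, 1, 1, 0), free (3, 1, 6, 6)); after release of (0, 2, 0, 1) the pool is (3, 3, 6, 7)
  run T_i (needs (3, 3, 5, 7), free (3, 3, 6, 7)); after release of (1, 3, 0, 2) the pool is (4, 6, 6, 9)
  run T_b (needs (4, 2, 1, 5), free (4, 6, 6, 9)); after release of (3, 1, 3, 1) the pool is (7, 7, 9, 10)
  run T_h (needs (3, 3, 3, 9), free (7, 7, 9, 10)); after release of (1, 0, 1, 1) the pool is (8, 7, 10, 11)


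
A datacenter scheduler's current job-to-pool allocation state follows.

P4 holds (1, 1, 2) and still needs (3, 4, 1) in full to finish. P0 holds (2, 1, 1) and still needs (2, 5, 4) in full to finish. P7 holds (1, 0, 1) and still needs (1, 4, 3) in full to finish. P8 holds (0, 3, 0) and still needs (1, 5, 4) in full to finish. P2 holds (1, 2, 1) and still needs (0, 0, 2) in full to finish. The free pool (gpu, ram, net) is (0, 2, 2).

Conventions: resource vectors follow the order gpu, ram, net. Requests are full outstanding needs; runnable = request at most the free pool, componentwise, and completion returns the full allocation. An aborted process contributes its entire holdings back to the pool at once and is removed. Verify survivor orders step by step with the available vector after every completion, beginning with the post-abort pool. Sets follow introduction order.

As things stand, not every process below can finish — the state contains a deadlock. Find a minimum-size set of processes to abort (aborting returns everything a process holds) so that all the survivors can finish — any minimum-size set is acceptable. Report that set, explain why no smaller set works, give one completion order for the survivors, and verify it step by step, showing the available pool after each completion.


Minimum abort set: P0.
Key observation: P4 could never have finished before the abort; with (2, 1, 1) returned by P0, it fits at step 2.
No smaller set exists: with zero aborts the deadlock remains.
The survivors complete as P2, P4, P7, P8. Verifying each step (starting from the post-abort pool):
  pool = (2, 3, 3)
  P2: need (0, 0, 2) fits (2, 3, 3); releases (1, 2, 1), pool now (3, 5, 4)
  P4: need (3, 4, 1) fits (3, 5, 4); releases (1, 1, 2), pool now (4, 6, 6)
  P7: need (1, 4, 3) fits (4, 6, 6); releases (1, 0, 1), pool now (5, 6, 7)
  P8: need (1, 5, 4) fits (5, 6, 7); releases (0, 3, 0), pool now (5, 9, 7)


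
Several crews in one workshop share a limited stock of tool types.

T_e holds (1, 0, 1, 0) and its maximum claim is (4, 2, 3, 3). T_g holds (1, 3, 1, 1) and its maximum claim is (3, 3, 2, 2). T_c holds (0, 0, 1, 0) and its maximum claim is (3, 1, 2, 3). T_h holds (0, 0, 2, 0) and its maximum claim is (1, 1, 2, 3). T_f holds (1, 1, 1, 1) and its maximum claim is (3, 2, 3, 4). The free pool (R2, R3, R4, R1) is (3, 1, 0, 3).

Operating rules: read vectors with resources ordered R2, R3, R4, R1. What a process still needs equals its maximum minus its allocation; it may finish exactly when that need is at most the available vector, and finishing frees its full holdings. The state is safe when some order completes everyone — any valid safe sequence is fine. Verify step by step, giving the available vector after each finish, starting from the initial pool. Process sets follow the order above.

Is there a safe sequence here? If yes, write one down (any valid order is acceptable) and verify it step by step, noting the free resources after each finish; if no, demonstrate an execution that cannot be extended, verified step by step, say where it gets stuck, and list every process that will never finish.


The state is SAFE; one workable sequence: T_h, T_f, T_c, T_e, T_g.
Key observation: the first exact fit in this order is T_h — it needs (1, 1, 0, 3) with (3, 1, 0, 3) free, meeting a requested resource to the last unit.
Step-by-step check:
  pool = (3, 1, 0, 3)
  T_h: need (1, 1, 0, 3) fits (3, 1, 0, 3); releases (0, 0, 2, 0), pool now (3, 1, 2, 3)
  T_f: need (2, 1, 2, 3) fits (3, 1, 2, 3); releases (1, 1, 1, 1), pool now (4, 2, 3, 4)
  T_c: need (3, 1, 1, 3) fits (4, 2, 3, 4); releases (0, 0, 1, 0), pool now (4, 2, 4, 4)
  T_e: need (3, 2, 2, 3) fits (4, 2, 4, 4); releases (1, 0, 1, 0), pool now (5, 2, 5, 4)
  T_g: need (2, 0, 1, 1) fits (5, 2, 5, 4); releases (1, 3, 1, 1), pool now (6, 5, 6, 5)


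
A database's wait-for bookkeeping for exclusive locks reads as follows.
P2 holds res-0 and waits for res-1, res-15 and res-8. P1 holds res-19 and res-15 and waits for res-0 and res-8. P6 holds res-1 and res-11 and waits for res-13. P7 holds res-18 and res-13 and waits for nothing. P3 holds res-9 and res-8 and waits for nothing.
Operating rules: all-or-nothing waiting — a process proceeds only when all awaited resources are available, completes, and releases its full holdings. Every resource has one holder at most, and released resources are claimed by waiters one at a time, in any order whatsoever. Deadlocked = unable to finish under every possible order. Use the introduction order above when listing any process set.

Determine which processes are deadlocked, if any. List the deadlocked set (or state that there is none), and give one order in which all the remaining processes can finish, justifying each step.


The deadlocked set is P2 and P1.
Key observation: the loop P2 -> P1 -> P2 blocks itself forever; no other process is dragged down with it.
One completion order for the rest: P3, P7, P6.
Check, step by step:
  P3: no waits; runs immediately, freeing res-9 and res-8
  P7: no waits; runs immediately, freeing res-18 and res-13
  P6 waits on res-13 — all released -> runs and releases res-1 and res-11


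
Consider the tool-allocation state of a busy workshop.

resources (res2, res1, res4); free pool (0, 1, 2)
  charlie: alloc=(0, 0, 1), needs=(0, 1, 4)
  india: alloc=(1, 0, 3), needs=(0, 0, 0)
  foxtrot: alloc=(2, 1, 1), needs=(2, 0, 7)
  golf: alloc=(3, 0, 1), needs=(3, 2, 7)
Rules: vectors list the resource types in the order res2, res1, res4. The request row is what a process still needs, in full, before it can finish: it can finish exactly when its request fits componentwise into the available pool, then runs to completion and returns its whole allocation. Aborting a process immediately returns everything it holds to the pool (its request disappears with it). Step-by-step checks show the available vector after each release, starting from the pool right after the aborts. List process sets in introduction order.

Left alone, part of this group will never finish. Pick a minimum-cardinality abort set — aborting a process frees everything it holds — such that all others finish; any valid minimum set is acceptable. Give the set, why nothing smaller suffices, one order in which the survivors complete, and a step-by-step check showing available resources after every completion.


The answer: abort golf.
Key observation: before aborting golf, foxtrot was permanently blocked — no order could ever run it; afterwards it completes at step 3.
Minimality: the empty abort set fails — the state is deadlocked as it stands.
Survivors finish in the order: india, charlie, foxtrot. Verifying each step (pool after the aborts first):
  pool = (3, 1, 3)
  india needs (0, 0, 0) <= (3, 1, 3) -> finishes; pool += (1, 0, 3) = (4, 1, 6)
  charlie needs (0, 1, 4) <= (4, 1, 6) -> finishes; pool += (0, 0, 1) = (4, 1, 7)
  foxtrot needs (2, 0, 7) <= (4, 1, 7) -> finishes; pool += (2, 1, 1) = (6, 2, 8)


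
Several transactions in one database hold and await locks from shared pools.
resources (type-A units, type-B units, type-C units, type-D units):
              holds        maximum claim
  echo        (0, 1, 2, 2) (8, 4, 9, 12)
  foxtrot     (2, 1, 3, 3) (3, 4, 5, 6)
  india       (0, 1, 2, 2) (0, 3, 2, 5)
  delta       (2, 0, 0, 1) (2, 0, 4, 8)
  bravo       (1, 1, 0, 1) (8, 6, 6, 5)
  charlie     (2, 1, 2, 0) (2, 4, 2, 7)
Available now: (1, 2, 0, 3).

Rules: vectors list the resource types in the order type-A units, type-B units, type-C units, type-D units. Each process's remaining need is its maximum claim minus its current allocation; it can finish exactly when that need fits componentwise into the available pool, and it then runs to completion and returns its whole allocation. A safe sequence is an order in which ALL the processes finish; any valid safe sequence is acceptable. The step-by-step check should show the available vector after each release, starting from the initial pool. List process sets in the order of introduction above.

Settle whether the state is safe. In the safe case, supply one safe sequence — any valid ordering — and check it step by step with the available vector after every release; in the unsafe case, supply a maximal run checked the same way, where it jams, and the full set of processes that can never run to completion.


The state is SAFE; one workable sequence: india, foxtrot, delta, charlie, bravo, echo.
Key observation: at india the run first touches a limit — (0, 2, 0, 3) against (1, 2, 0, 3), exact on a resource it actually requests.
Verifying each step:
  pool = (1, 2, 0, 3)
  run india (needs (0, 2, 0, 3), free (1, 2, 0, 3)); after release of (0, 1, 2, 2) the pool is (1, 3, 2, 5)
  run foxtrot (needs (1, 3, 2, 3), free (1, 3, 2, 5)); after release of (2, 1, 3, 3) the pool is (3, 4, 5, 8)
  run delta (needs (0, 0, 4, 7), free (3, 4, 5, 8)); after release of (2, 0, 0, 1) the pool is (5, 4, 5, 9)
  run charlie (needs (0, 3, 0, 7), free (5, 4, 5, 9)); after release of (2, 1, 2, 0) the pool is (7, 5, 7, 9)
  run bravo (needs (7, 5, 6, 4), free (7, 5, 7, 9)); after release of (1, 1, 0, 1) the pool is (8, 6, 7, 10)
  run echo (needs (8, 3, 7, 10), free (8, 6, 7, 10)); after release of (0, 1, 2, 2) the pool is (8, 7, 9, 12)


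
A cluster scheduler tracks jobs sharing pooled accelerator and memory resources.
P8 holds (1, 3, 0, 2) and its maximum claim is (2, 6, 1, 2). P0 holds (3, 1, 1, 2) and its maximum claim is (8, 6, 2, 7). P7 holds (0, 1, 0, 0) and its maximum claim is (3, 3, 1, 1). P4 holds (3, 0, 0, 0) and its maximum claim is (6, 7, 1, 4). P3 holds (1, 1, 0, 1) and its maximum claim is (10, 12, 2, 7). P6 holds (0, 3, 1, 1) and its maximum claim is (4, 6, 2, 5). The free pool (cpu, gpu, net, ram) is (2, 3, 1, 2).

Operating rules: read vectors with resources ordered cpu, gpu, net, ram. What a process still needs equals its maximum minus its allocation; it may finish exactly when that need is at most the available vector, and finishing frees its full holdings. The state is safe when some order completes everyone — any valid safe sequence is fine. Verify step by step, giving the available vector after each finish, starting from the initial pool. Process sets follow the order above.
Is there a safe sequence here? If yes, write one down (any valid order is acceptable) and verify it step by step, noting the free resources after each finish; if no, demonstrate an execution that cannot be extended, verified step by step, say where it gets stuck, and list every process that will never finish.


SAFE, for example via the order P8, P7, P4, P6, P0, P3.
Key observation: the first exact fit in this order is P8 — it needs (1, 3, 1, 0) with (2, 3, 1, 2) free, meeting a requested resource to the last unit.
Step-by-step check:
  pool = (2, 3, 1, 2)
  P8 needs (1, 3, 1, 0) <= (2, 3, 1, 2) -> finishes; pool += (1, 3, 0, 2) = (3, 6, 1, 4)
  P7 needs (3, 2, 1, 1) <= (3, 6, 1, 4) -> finishes; pool += (0, 1, 0, 0) = (3, 7, 1, 4)
  P4 needs (3, 7, 1, 4) <= (3, 7, 1, 4) -> finishes; pool += (3, 0, 0, 0) = (6, 7, 1, 4)
  P6 needs (4, 3, 1, 4) <= (6, 7, 1, 4) -> finishes; pool += (0, 3, 1, 1) = (6, 10, 2, 5)
  P0 needs (5, 5, 1, 5) <= (6, 10, 2, 5) -> finishes; pool += (3, 1, 1, 2) = (9, 11, 3, 7)
  P3 needs (9, 11, 2, 6) <= (9, 11, 3, 7) -> finishes; pool += (1, 1, 0, 1) = (10, 12, 3, 8)


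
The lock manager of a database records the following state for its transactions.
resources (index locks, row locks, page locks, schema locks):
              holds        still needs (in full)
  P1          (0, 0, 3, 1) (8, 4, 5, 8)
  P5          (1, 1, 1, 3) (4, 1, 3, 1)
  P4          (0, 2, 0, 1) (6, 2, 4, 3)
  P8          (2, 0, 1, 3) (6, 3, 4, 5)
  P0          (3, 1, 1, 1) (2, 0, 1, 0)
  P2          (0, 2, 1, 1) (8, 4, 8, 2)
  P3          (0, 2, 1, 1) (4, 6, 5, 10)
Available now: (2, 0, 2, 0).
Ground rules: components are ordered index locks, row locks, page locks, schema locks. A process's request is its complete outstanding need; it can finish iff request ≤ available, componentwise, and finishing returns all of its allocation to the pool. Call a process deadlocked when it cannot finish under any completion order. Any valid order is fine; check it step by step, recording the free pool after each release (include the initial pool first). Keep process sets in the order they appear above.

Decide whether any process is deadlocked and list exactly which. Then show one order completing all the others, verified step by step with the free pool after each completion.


Nothing here is deadlocked.
Key observation: beginning at P0, releases accumulate fast enough that every process eventually fits.
The rest can finish in the order P0, P5, P4, P8, P1, P2, P3. Verifying each step:
  pool = (2, 0, 2, 0)
  P0 needs (2, 0, 1, 0) <= (2, 0, 2, 0) -> finishes; pool += (3, 1, 1, 1) = (5, 1, 3, 1)
  P5 needs (4, 1, 3, 1) <= (5, 1, 3, 1) -> finishes; pool += (1, 1, 1, 3) = (6, 2, 4, 4)
  P4 needs (6, 2, 4, 3) <= (6, 2, 4, 4) -> finishes; pool += (0, 2, 0, 1) = (6, 4, 4, 5)
  P8 needs (6, 3, 4, 5) <= (6, 4, 4, 5) -> finishes; pool += (2, 0, 1, 3) = (8, 4, 5, 8)
  P1 needs (8, 4, 5, 8) <= (8, 4, 5, 8) -> finishes; pool += (0, 0, 3, 1) = (8, 4, 8, 9)
  P2 needs (8, 4, 8, 2) <= (8, 4, 8, 9) -> finishes; pool += (0, 2, 1, 1) = (8, 6, 9, 10)
  P3 needs (4, 6, 5, 10) <= (8, 6, 9, 10) -> finishes; pool += (0, 2, 1, 1) = (8, 8, 10, 11)
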